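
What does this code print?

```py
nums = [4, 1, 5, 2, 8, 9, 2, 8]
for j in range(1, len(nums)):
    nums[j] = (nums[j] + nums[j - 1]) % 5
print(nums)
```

j=1: nums[1] = (1+4)%5 = 0 → [4, 0, 5, 2, 8, 9, 2, 8]
j=2: nums[2] = (5+0)%5 = 0 → [4, 0, 0, 2, 8, 9, 2, 8]
j=3: nums[3] = (2+0)%5 = 2 → [4, 0, 0, 2, 8, 9, 2, 8]
j=4: nums[4] = (8+2)%5 = 0 → [4, 0, 0, 2, 0, 9, 2, 8]
j=5: nums[5] = (9+0)%5 = 4 → [4, 0, 0, 2, 0, 4, 2, 8]
j=6: nums[6] = (2+4)%5 = 1 → [4, 0, 0, 2, 0, 4, 1, 8]
j=7: nums[7] = (8+1)%5 = 4 → [4, 0, 0, 2, 0, 4, 1, 4]

[4, 0, 0, 2, 0, 4, 1, 4]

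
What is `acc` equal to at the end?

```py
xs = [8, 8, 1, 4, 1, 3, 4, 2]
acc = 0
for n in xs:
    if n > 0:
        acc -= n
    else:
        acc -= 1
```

-31

n=8: >0, acc = 0-8 = -8
n=8: >0, acc = (-8)-8 = -16
n=1: >0, acc = (-16)-1 = -17
n=4: >0, acc = (-17)-4 = -21
n=1: >0, acc = (-21)-1 = -22
n=3: >0, acc = (-22)-3 = -25
n=4: >0, acc = (-25)-4 = -29
n=2: >0, acc = (-29)-2 = -31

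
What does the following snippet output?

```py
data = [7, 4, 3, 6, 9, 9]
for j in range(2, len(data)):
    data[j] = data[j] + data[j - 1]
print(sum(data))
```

84

j=2: data[2] = 3+4 = 7 → [7, 4, 7, 6, 9, 9]
j=3: data[3] = 6+7 = 13 → [7, 4, 7, 13, 9, 9]
j=4: data[4] = 9+13 = 22 → [7, 4, 7, 13, 22, 9]
j=5: data[5] = 9+22 = 31 → [7, 4, 7, 13, 22, 31]
sum = 84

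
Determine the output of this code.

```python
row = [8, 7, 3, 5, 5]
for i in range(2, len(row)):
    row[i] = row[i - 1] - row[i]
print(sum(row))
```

i=2: row[2] = 7-3 = 4 → [8, 7, 4, 5, 5]
i=3: row[3] = 4-5 = -1 → [8, 7, 4, -1, 5]
i=4: row[4] = (-1)-5 = -6 → [8, 7, 4, -1, -6]
sum = 12

12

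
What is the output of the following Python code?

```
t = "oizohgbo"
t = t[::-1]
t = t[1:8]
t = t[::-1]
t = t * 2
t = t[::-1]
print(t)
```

bghoziobghozio

reverse → 'obghozio'
slice [1:8] → 'bghozio'
reverse → 'oizohgb'
repeat ×2 → 'oizohgboizohgb'
reverse → 'bghoziobghozio'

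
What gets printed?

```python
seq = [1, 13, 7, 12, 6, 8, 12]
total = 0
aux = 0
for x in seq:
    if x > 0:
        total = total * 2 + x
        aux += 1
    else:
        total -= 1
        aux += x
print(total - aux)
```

733

x=1: >0, total = 0*2+1 = 1; aux=1
x=13: >0, total = 1*2+13 = 15; aux=2
x=7: >0, total = 15*2+7 = 37; aux=3
x=12: >0, total = 37*2+12 = 86; aux=4
x=6: >0, total = 86*2+6 = 178; aux=5
x=8: >0, total = 178*2+8 = 364; aux=6
x=12: >0, total = 364*2+12 = 740; aux=7
total-aux = 740-7 = 733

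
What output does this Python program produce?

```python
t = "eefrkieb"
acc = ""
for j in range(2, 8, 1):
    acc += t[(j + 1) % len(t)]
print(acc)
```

j=2: add t[3]='r' → 'r'
j=3: add t[4]='k' → 'rk'
j=4: add t[5]='i' → 'rki'
j=5: add t[6]='e' → 'rkie'
j=6: add t[7]='b' → 'rkieb'
j=7: add t[0]='e' → 'rkiebe'

rkiebe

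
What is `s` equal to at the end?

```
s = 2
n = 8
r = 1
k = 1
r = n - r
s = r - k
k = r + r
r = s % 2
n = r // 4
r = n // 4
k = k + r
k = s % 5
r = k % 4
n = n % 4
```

6

r = 8-1 = 7
s = 7-1 = 6
k = 7+7 = 14
r = 6%2 = 0
n = 0//4 = 0
r = 0//4 = 0
k = 14+0 = 14
k = 6%5 = 1
r = 1%4 = 1
n = 0%4 = 0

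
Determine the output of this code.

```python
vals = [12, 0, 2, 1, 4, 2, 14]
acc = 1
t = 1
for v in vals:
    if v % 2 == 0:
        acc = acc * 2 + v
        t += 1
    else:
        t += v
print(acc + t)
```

v=12: even, acc = 1*2+12 = 14; t=2
v=0: even, acc = 14*2+0 = 28; t=3
v=2: even, acc = 28*2+2 = 58; t=4
v=1: not even; t=5
v=4: even, acc = 58*2+4 = 120; t=6
v=2: even, acc = 120*2+2 = 242; t=7
v=14: even, acc = 242*2+14 = 498; t=8
acc+t = 498+8 = 506

506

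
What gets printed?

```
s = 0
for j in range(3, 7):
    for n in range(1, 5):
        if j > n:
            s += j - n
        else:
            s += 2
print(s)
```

j=3,n=1: 3>1, s = 0+2 = 2
j=3,n=2: 3>2, s = 2+1 = 3
j=3,n=3: not 3>3, s = 3+2 = 5
j=3,n=4: not 3>4, s = 5+2 = 7
j=4,n=1: 4>1, s = 7+3 = 10
j=4,n=2: 4>2, s = 10+2 = 12
j=4,n=3: 4>3, s = 12+1 = 13
j=4,n=4: not 4>4, s = 13+2 = 15
j=5,n=1: 5>1, s = 15+4 = 19
j=5,n=2: 5>2, s = 19+3 = 22
j=5,n=3: 5>3, s = 22+2 = 24
j=5,n=4: 5>4, s = 24+1 = 25
j=6,n=1: 6>1, s = 25+5 = 30
j=6,n=2: 6>2, s = 30+4 = 34
j=6,n=3: 6>3, s = 34+3 = 37
j=6,n=4: 6>4, s = 37+2 = 39

39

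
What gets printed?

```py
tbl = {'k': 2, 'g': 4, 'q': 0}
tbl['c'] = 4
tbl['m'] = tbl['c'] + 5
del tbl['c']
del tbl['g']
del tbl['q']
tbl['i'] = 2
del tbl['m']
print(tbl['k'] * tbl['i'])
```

4

tbl['c'] = 4 → {'k': 2, 'g': 4, 'q': 0, 'c': 4}
tbl['m'] = tbl['c']+5 = 9 → {'k': 2, 'g': 4, 'q': 0, 'c': 4, 'm': 9}
del 'c' → {'k': 2, 'g': 4, 'q': 0, 'm': 9}
del 'g' → {'k': 2, 'q': 0, 'm': 9}
del 'q' → {'k': 2, 'm': 9}
tbl['i'] = 2 → {'k': 2, 'm': 9, 'i': 2}
del 'm' → {'k': 2, 'i': 2}
tbl['k']*tbl['i'] = 2*2 = 4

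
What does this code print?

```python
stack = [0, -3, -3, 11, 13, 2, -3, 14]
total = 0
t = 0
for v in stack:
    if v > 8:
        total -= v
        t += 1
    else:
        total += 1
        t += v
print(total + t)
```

v=0: not >8, total = 0+1 = 1; t=0
v=-3: not >8, total = 1+1 = 2; t=-3
v=-3: not >8, total = 2+1 = 3; t=-6
v=11: >8, total = 3-11 = -8; t=-5
v=13: >8, total = (-8)-13 = -21; t=-4
v=2: not >8, total = (-21)+1 = -20; t=-2
v=-3: not >8, total = (-20)+1 = -19; t=-5
v=14: >8, total = (-19)-14 = -33; t=-4
total+t = (-33)+(-4) = -37

-37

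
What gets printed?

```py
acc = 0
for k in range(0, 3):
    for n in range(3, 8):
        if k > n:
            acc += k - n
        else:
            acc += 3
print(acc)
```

k=0,n=3: not 0>3, acc = 0+3 = 3
k=0,n=4: not 0>4, acc = 3+3 = 6
k=0,n=5: not 0>5, acc = 6+3 = 9
k=0,n=6: not 0>6, acc = 9+3 = 12
k=0,n=7: not 0>7, acc = 12+3 = 15
k=1,n=3: not 1>3, acc = 15+3 = 18
k=1,n=4: not 1>4, acc = 18+3 = 21
k=1,n=5: not 1>5, acc = 21+3 = 24
k=1,n=6: not 1>6, acc = 24+3 = 27
k=1,n=7: not 1>7, acc = 27+3 = 30
k=2,n=3: not 2>3, acc = 30+3 = 33
k=2,n=4: not 2>4, acc = 33+3 = 36
k=2,n=5: not 2>5, acc = 36+3 = 39
k=2,n=6: not 2>6, acc = 39+3 = 42
k=2,n=7: not 2>7, acc = 42+3 = 45

45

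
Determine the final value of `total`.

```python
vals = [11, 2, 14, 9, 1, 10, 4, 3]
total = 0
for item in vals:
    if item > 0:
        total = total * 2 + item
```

item=11: >0, total = 0*2+11 = 11
item=2: >0, total = 11*2+2 = 24
item=14: >0, total = 24*2+14 = 62
item=9: >0, total = 62*2+9 = 133
item=1: >0, total = 133*2+1 = 267
item=10: >0, total = 267*2+10 = 544
item=4: >0, total = 544*2+4 = 1092
item=3: >0, total = 1092*2+3 = 2187

2187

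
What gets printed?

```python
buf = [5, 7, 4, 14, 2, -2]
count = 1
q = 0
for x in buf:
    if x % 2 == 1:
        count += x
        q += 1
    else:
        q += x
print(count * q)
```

260

x=5: odd, count = 1+5 = 6; q=1
x=7: odd, count = 6+7 = 13; q=2
x=4: not odd; q=6
x=14: not odd; q=20
x=2: not odd; q=22
x=-2: not odd; q=20
count*q = 13*20 = 260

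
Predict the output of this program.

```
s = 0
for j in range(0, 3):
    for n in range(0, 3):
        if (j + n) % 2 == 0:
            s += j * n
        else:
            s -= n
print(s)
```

j=0,n=0: even sum, s = 0+0 = 0
j=0,n=1: odd sum, s = 0-1 = -1
j=0,n=2: even sum, s = (-1)+0 = -1
j=1,n=0: odd sum, s = (-1)-0 = -1
j=1,n=1: even sum, s = (-1)+1 = 0
j=1,n=2: odd sum, s = 0-2 = -2
j=2,n=0: even sum, s = (-2)+0 = -2
j=2,n=1: odd sum, s = (-2)-1 = -3
j=2,n=2: even sum, s = (-3)+4 = 1

1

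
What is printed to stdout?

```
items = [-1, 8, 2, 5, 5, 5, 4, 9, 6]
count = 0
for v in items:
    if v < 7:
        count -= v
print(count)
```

-26

v=-1: <7, count = 0-(-1) = 1
v=8: not <7
v=2: <7, count = 1-2 = -1
v=5: <7, count = (-1)-5 = -6
v=5: <7, count = (-6)-5 = -11
v=5: <7, count = (-11)-5 = -16
v=4: <7, count = (-16)-4 = -20
v=9: not <7
v=6: <7, count = (-20)-6 = -26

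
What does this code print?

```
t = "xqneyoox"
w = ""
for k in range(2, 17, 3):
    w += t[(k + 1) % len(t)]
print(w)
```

k=2: add t[3]='e' → 'e'
k=5: add t[6]='o' → 'eo'
k=8: add t[1]='q' → 'eoq'
k=11: add t[4]='y' → 'eoqy'
k=14: add t[7]='x' → 'eoqyx'

eoqyx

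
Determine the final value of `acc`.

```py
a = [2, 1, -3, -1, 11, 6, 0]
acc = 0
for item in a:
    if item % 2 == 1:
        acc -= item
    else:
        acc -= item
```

item=2: not odd, acc = 0-2 = -2
item=1: odd, acc = (-2)-1 = -3
item=-3: odd, acc = (-3)-(-3) = 0
item=-1: odd, acc = 0-(-1) = 1
item=11: odd, acc = 1-11 = -10
item=6: not odd, acc = (-10)-6 = -16
item=0: not odd, acc = (-16)-0 = -16

-16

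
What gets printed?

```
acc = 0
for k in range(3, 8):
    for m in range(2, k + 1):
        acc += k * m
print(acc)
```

k=3,m=2: acc = 0+6 = 6
k=3,m=3: acc = 6+9 = 15
k=4,m=2: acc = 15+8 = 23
k=4,m=3: acc = 23+12 = 35
k=4,m=4: acc = 35+16 = 51
k=5,m=2: acc = 51+10 = 61
k=5,m=3: acc = 61+15 = 76
k=5,m=4: acc = 76+20 = 96
k=5,m=5: acc = 96+25 = 121
k=6,m=2: acc = 121+12 = 133
k=6,m=3: acc = 133+18 = 151
k=6,m=4: acc = 151+24 = 175
k=6,m=5: acc = 175+30 = 205
k=6,m=6: acc = 205+36 = 241
k=7,m=2: acc = 241+14 = 255
k=7,m=3: acc = 255+21 = 276
k=7,m=4: acc = 276+28 = 304
k=7,m=5: acc = 304+35 = 339
k=7,m=6: acc = 339+42 = 381
k=7,m=7: acc = 381+49 = 430

430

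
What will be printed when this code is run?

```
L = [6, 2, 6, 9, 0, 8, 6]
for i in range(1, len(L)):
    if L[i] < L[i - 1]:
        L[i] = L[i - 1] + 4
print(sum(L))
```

i=1: 2<6, L[1] = 6+4 = 10 → [6, 10, 6, 9, 0, 8, 6]
i=2: 6<10, L[2] = 10+4 = 14 → [6, 10, 14, 9, 0, 8, 6]
i=3: 9<14, L[3] = 14+4 = 18 → [6, 10, 14, 18, 0, 8, 6]
i=4: 0<18, L[4] = 18+4 = 22 → [6, 10, 14, 18, 22, 8, 6]
i=5: 8<22, L[5] = 22+4 = 26 → [6, 10, 14, 18, 22, 26, 6]
i=6: 6<26, L[6] = 26+4 = 30 → [6, 10, 14, 18, 22, 26, 30]
sum = 126

126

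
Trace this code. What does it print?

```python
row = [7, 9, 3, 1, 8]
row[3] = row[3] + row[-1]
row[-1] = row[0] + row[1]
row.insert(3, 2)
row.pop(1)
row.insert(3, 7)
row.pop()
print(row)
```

[7, 3, 2, 7, 9]

row[3] = row[3]+row[-1] = 1+8 = 9 → [7, 9, 3, 9, 8]
row[-1] = row[0]+row[1] = 7+9 = 16 → [7, 9, 3, 9, 16]
insert 2 at 3 → [7, 9, 3, 2, 9, 16]
pop(1) removes 9 → [7, 3, 2, 9, 16]
insert 7 at 3 → [7, 3, 2, 7, 9, 16]
pop() removes 16 → [7, 3, 2, 7, 9]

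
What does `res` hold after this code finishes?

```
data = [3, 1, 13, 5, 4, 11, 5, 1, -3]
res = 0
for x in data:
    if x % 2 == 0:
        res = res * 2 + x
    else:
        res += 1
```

x=3: not even, res = 0+1 = 1
x=1: not even, res = 1+1 = 2
x=13: not even, res = 2+1 = 3
x=5: not even, res = 3+1 = 4
x=4: even, res = 4*2+4 = 12
x=11: not even, res = 12+1 = 13
x=5: not even, res = 13+1 = 14
x=1: not even, res = 14+1 = 15
x=-3: not even, res = 15+1 = 16

16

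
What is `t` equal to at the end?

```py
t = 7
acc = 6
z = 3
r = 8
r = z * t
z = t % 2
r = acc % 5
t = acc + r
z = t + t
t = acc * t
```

r = 3*7 = 21
z = 7%2 = 1
r = 6%5 = 1
t = 6+1 = 7
z = 7+7 = 14
t = 6*7 = 42

42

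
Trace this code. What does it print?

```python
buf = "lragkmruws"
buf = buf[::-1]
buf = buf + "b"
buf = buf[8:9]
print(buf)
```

reverse → 'swurmkgarl'
+ 'b' → 'swurmkgarlb'
slice [8:9] → 'r'

r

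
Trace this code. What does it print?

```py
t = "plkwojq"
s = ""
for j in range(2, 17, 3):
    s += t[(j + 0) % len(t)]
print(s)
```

j=2: add t[2]='k' → 'k'
j=5: add t[5]='j' → 'kj'
j=8: add t[1]='l' → 'kjl'
j=11: add t[4]='o' → 'kjlo'
j=14: add t[0]='p' → 'kjlop'

kjlop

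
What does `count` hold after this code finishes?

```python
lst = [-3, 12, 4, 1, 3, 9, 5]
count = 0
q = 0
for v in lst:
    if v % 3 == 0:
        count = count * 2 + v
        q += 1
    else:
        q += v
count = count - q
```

25

v=-3: %3==0, count = 0*2+(-3) = -3; q=1
v=12: %3==0, count = (-3)*2+12 = 6; q=2
v=4: not %3==0; q=6
v=1: not %3==0; q=7
v=3: %3==0, count = 6*2+3 = 15; q=8
v=9: %3==0, count = 15*2+9 = 39; q=9
v=5: not %3==0; q=14
count-q = 39-14 = 25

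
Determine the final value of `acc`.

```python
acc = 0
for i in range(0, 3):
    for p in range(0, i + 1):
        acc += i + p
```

12

i=0,p=0: acc = 0+0 = 0
i=1,p=0: acc = 0+1 = 1
i=1,p=1: acc = 1+2 = 3
i=2,p=0: acc = 3+2 = 5
i=2,p=1: acc = 5+3 = 8
i=2,p=2: acc = 8+4 = 12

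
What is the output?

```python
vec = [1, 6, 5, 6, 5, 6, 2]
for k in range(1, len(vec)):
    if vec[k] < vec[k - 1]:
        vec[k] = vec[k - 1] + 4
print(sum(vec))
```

k=1: 6>=1, unchanged → [1, 6, 5, 6, 5, 6, 2]
k=2: 5<6, vec[2] = 6+4 = 10 → [1, 6, 10, 6, 5, 6, 2]
k=3: 6<10, vec[3] = 10+4 = 14 → [1, 6, 10, 14, 5, 6, 2]
k=4: 5<14, vec[4] = 14+4 = 18 → [1, 6, 10, 14, 18, 6, 2]
k=5: 6<18, vec[5] = 18+4 = 22 → [1, 6, 10, 14, 18, 22, 2]
k=6: 2<22, vec[6] = 22+4 = 26 → [1, 6, 10, 14, 18, 22, 26]
sum = 97

97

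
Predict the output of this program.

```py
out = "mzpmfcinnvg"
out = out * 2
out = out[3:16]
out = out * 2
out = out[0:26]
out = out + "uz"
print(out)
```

repeat ×2 → 'mzpmfcinnvgmzpmfcinnvg'
slice [3:16] → 'mfcinnvgmzpmf'
repeat ×2 → 'mfcinnvgmzpmfmfcinnvgmzpmf'
slice [0:26] → 'mfcinnvgmzpmfmfcinnvgmzpmf'
+ 'uz' → 'mfcinnvgmzpmfmfcinnvgmzpmfuz'

mfcinnvgmzpmfmfcinnvgmzpmfuz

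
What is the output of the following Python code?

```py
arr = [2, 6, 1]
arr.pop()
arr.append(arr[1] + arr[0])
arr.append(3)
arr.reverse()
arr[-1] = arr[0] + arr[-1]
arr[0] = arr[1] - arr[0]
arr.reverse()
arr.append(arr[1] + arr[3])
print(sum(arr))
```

pop() removes 1 → [2, 6]
append arr[1]+arr[0] = 6+2 = 8 → [2, 6, 8]
append 3 → [2, 6, 8, 3]
reverse → [3, 8, 6, 2]
arr[-1] = arr[0]+arr[-1] = 3+2 = 5 → [3, 8, 6, 5]
arr[0] = arr[1]-arr[0] = 8-3 = 5 → [5, 8, 6, 5]
reverse → [5, 6, 8, 5]
append arr[1]+arr[3] = 6+5 = 11 → [5, 6, 8, 5, 11]
sum = 35

35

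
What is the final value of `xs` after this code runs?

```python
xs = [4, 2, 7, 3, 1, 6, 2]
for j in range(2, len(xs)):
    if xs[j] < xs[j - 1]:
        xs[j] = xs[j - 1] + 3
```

[4, 2, 7, 10, 13, 16, 19]

j=2: 7>=2, unchanged → [4, 2, 7, 3, 1, 6, 2]
j=3: 3<7, xs[3] = 7+3 = 10 → [4, 2, 7, 10, 1, 6, 2]
j=4: 1<10, xs[4] = 10+3 = 13 → [4, 2, 7, 10, 13, 6, 2]
j=5: 6<13, xs[5] = 13+3 = 16 → [4, 2, 7, 10, 13, 16, 2]
j=6: 2<16, xs[6] = 16+3 = 19 → [4, 2, 7, 10, 13, 16, 19]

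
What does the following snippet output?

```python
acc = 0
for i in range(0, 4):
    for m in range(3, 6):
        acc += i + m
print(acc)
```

66

i=0,m=3: acc = 0+3 = 3
i=0,m=4: acc = 3+4 = 7
i=0,m=5: acc = 7+5 = 12
i=1,m=3: acc = 12+4 = 16
i=1,m=4: acc = 16+5 = 21
i=1,m=5: acc = 21+6 = 27
i=2,m=3: acc = 27+5 = 32
i=2,m=4: acc = 32+6 = 38
i=2,m=5: acc = 38+7 = 45
i=3,m=3: acc = 45+6 = 51
i=3,m=4: acc = 51+7 = 58
i=3,m=5: acc = 58+8 = 66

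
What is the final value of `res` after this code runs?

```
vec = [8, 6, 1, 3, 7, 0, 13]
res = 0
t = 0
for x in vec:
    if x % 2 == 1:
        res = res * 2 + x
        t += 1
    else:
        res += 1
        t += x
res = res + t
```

x=8: not odd, res = 0+1 = 1; t=8
x=6: not odd, res = 1+1 = 2; t=14
x=1: odd, res = 2*2+1 = 5; t=15
x=3: odd, res = 5*2+3 = 13; t=16
x=7: odd, res = 13*2+7 = 33; t=17
x=0: not odd, res = 33+1 = 34; t=17
x=13: odd, res = 34*2+13 = 81; t=18
res+t = 81+18 = 99

99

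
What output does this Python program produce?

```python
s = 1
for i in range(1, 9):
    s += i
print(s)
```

37

i=1: s = 1+1 = 2
i=2: s = 2+2 = 4
i=3: s = 4+3 = 7
i=4: s = 7+4 = 11
i=5: s = 11+5 = 16
i=6: s = 16+6 = 22
i=7: s = 22+7 = 29
i=8: s = 29+8 = 37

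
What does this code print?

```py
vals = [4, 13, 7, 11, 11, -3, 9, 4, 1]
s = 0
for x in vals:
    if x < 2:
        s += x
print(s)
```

-2

x=4: not <2
x=13: not <2
x=7: not <2
x=11: not <2
x=11: not <2
x=-3: <2, s = 0+(-3) = -3
x=9: not <2
x=4: not <2
x=1: <2, s = (-3)+1 = -2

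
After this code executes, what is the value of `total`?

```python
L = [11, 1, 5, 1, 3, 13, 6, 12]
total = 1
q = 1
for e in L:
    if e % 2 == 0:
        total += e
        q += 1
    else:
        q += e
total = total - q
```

e=11: not even; q=12
e=1: not even; q=13
e=5: not even; q=18
e=1: not even; q=19
e=3: not even; q=22
e=13: not even; q=35
e=6: even, total = 1+6 = 7; q=36
e=12: even, total = 7+12 = 19; q=37
total-q = 19-37 = -18

-18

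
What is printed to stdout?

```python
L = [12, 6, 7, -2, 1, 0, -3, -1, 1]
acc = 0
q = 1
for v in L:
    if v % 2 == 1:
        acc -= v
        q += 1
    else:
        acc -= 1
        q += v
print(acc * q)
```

v=12: not odd, acc = 0-1 = -1; q=13
v=6: not odd, acc = (-1)-1 = -2; q=19
v=7: odd, acc = (-2)-7 = -9; q=20
v=-2: not odd, acc = (-9)-1 = -10; q=18
v=1: odd, acc = (-10)-1 = -11; q=19
v=0: not odd, acc = (-11)-1 = -12; q=19
v=-3: odd, acc = (-12)-(-3) = -9; q=20
v=-1: odd, acc = (-9)-(-1) = -8; q=21
v=1: odd, acc = (-8)-1 = -9; q=22
acc*q = (-9)*22 = -198

-198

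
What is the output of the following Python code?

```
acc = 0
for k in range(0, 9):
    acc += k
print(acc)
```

36

k=0: acc = 0+0 = 0
k=1: acc = 0+1 = 1
k=2: acc = 1+2 = 3
k=3: acc = 3+3 = 6
k=4: acc = 6+4 = 10
k=5: acc = 10+5 = 15
k=6: acc = 15+6 = 21
k=7: acc = 21+7 = 28
k=8: acc = 28+8 = 36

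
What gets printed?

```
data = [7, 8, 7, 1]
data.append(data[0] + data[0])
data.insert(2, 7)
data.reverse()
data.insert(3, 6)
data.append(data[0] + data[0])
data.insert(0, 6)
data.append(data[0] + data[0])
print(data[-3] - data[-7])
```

0

append data[0]+data[0] = 7+7 = 14 → [7, 8, 7, 1, 14]
insert 7 at 2 → [7, 8, 7, 7, 1, 14]
reverse → [14, 1, 7, 7, 8, 7]
insert 6 at 3 → [14, 1, 7, 6, 7, 8, 7]
append data[0]+data[0] = 14+14 = 28 → [14, 1, 7, 6, 7, 8, 7, 28]
insert 6 at 0 → [6, 14, 1, 7, 6, 7, 8, 7, 28]
append data[0]+data[0] = 6+6 = 12 → [6, 14, 1, 7, 6, 7, 8, 7, 28, 12]
data[-3]-data[-7] = 7-7 = 0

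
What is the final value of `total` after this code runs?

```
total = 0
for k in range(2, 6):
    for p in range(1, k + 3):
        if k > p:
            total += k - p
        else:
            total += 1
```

32

k=2,p=1: 2>1, total = 0+1 = 1
k=2,p=2: not 2>2, total = 1+1 = 2
k=2,p=3: not 2>3, total = 2+1 = 3
k=2,p=4: not 2>4, total = 3+1 = 4
k=3,p=1: 3>1, total = 4+2 = 6
k=3,p=2: 3>2, total = 6+1 = 7
k=3,p=3: not 3>3, total = 7+1 = 8
k=3,p=4: not 3>4, total = 8+1 = 9
k=3,p=5: not 3>5, total = 9+1 = 10
k=4,p=1: 4>1, total = 10+3 = 13
k=4,p=2: 4>2, total = 13+2 = 15
k=4,p=3: 4>3, total = 15+1 = 16
k=4,p=4: not 4>4, total = 16+1 = 17
k=4,p=5: not 4>5, total = 17+1 = 18
k=4,p=6: not 4>6, total = 18+1 = 19
k=5,p=1: 5>1, total = 19+4 = 23
k=5,p=2: 5>2, total = 23+3 = 26
k=5,p=3: 5>3, total = 26+2 = 28
k=5,p=4: 5>4, total = 28+1 = 29
k=5,p=5: not 5>5, total = 29+1 = 30
k=5,p=6: not 5>6, total = 30+1 = 31
k=5,p=7: not 5>7, total = 31+1 = 32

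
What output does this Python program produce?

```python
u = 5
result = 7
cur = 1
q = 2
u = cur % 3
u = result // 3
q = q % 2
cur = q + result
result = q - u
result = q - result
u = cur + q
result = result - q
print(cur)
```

u = 1%3 = 1
u = 7//3 = 2
q = 2%2 = 0
cur = 0+7 = 7
result = 0-2 = -2
result = 0-(-2) = 2
u = 7+0 = 7
result = 2-0 = 2

7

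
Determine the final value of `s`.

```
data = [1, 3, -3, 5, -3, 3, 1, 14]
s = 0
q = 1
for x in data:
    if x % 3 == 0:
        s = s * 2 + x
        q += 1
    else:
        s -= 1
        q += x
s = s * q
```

x=1: not %3==0, s = 0-1 = -1; q=2
x=3: %3==0, s = (-1)*2+3 = 1; q=3
x=-3: %3==0, s = 1*2+(-3) = -1; q=4
x=5: not %3==0, s = (-1)-1 = -2; q=9
x=-3: %3==0, s = (-2)*2+(-3) = -7; q=10
x=3: %3==0, s = (-7)*2+3 = -11; q=11
x=1: not %3==0, s = (-11)-1 = -12; q=12
x=14: not %3==0, s = (-12)-1 = -13; q=26
s*q = (-13)*26 = -338

-338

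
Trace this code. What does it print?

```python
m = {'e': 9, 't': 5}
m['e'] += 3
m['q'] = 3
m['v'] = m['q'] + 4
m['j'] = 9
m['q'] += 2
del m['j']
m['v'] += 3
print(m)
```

m['e'] = 9+3 = 12 → {'e': 12, 't': 5}
m['q'] = 3 → {'e': 12, 't': 5, 'q': 3}
m['v'] = m['q']+4 = 7 → {'e': 12, 't': 5, 'q': 3, 'v': 7}
m['j'] = 9 → {'e': 12, 't': 5, 'q': 3, 'v': 7, 'j': 9}
m['q'] = 3+2 = 5 → {'e': 12, 't': 5, 'q': 5, 'v': 7, 'j': 9}
del 'j' → {'e': 12, 't': 5, 'q': 5, 'v': 7}
m['v'] = 7+3 = 10 → {'e': 12, 't': 5, 'q': 5, 'v': 10}

{'e': 12, 't': 5, 'q': 5, 'v': 10}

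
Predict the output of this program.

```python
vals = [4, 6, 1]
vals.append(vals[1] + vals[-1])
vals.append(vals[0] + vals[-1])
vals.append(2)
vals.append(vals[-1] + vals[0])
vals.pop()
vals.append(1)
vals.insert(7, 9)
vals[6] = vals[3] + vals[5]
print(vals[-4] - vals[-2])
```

append vals[1]+vals[-1] = 6+1 = 7 → [4, 6, 1, 7]
append vals[0]+vals[-1] = 4+7 = 11 → [4, 6, 1, 7, 11]
append 2 → [4, 6, 1, 7, 11, 2]
append vals[-1]+vals[0] = 2+4 = 6 → [4, 6, 1, 7, 11, 2, 6]
pop() removes 6 → [4, 6, 1, 7, 11, 2]
append 1 → [4, 6, 1, 7, 11, 2, 1]
insert 9 at 7 → [4, 6, 1, 7, 11, 2, 1, 9]
vals[6] = vals[3]+vals[5] = 7+2 = 9 → [4, 6, 1, 7, 11, 2, 9, 9]
vals[-4]-vals[-2] = 11-9 = 2

2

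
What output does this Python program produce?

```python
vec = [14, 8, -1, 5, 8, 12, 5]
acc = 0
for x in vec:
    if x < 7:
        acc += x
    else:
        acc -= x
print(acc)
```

x=14: not <7, acc = 0-14 = -14
x=8: not <7, acc = (-14)-8 = -22
x=-1: <7, acc = (-22)+(-1) = -23
x=5: <7, acc = (-23)+5 = -18
x=8: not <7, acc = (-18)-8 = -26
x=12: not <7, acc = (-26)-12 = -38
x=5: <7, acc = (-38)+5 = -33

-33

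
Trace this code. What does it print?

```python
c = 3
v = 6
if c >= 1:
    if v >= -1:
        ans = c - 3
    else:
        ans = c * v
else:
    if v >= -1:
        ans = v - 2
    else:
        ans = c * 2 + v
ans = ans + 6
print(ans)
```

6

c=3, v=6
c >= 1 is True; v >= -1 is True
→ ans = c - 3 = 0
ans = 0+6 = 6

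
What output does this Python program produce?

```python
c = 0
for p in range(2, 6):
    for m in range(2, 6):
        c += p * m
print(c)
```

p=2,m=2: c = 0+4 = 4
p=2,m=3: c = 4+6 = 10
p=2,m=4: c = 10+8 = 18
p=2,m=5: c = 18+10 = 28
p=3,m=2: c = 28+6 = 34
p=3,m=3: c = 34+9 = 43
p=3,m=4: c = 43+12 = 55
p=3,m=5: c = 55+15 = 70
p=4,m=2: c = 70+8 = 78
p=4,m=3: c = 78+12 = 90
p=4,m=4: c = 90+16 = 106
p=4,m=5: c = 106+20 = 126
p=5,m=2: c = 126+10 = 136
p=5,m=3: c = 136+15 = 151
p=5,m=4: c = 151+20 = 171
p=5,m=5: c = 171+25 = 196

196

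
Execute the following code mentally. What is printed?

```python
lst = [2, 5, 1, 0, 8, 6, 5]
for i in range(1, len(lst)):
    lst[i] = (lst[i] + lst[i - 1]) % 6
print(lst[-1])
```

3

i=1: lst[1] = (5+2)%6 = 1 → [2, 1, 1, 0, 8, 6, 5]
i=2: lst[2] = (1+1)%6 = 2 → [2, 1, 2, 0, 8, 6, 5]
i=3: lst[3] = (0+2)%6 = 2 → [2, 1, 2, 2, 8, 6, 5]
i=4: lst[4] = (8+2)%6 = 4 → [2, 1, 2, 2, 4, 6, 5]
i=5: lst[5] = (6+4)%6 = 4 → [2, 1, 2, 2, 4, 4, 5]
i=6: lst[6] = (5+4)%6 = 3 → [2, 1, 2, 2, 4, 4, 3]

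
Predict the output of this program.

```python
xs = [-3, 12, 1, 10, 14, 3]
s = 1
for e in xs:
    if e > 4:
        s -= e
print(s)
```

e=-3: not >4
e=12: >4, s = 1-12 = -11
e=1: not >4
e=10: >4, s = (-11)-10 = -21
e=14: >4, s = (-21)-14 = -35
e=3: not >4

-35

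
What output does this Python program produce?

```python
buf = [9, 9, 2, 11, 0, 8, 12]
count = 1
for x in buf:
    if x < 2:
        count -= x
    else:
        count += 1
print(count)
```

7

x=9: not <2, count = 1+1 = 2
x=9: not <2, count = 2+1 = 3
x=2: not <2, count = 3+1 = 4
x=11: not <2, count = 4+1 = 5
x=0: <2, count = 5-0 = 5
x=8: not <2, count = 5+1 = 6
x=12: not <2, count = 6+1 = 7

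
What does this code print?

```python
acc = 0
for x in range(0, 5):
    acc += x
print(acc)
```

10

x=0: acc = 0+0 = 0
x=1: acc = 0+1 = 1
x=2: acc = 1+2 = 3
x=3: acc = 3+3 = 6
x=4: acc = 6+4 = 10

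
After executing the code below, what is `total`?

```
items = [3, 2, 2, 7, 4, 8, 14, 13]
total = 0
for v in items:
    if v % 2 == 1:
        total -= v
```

v=3: odd, total = 0-3 = -3
v=2: not odd
v=2: not odd
v=7: odd, total = (-3)-7 = -10
v=4: not odd
v=8: not odd
v=14: not odd
v=13: odd, total = (-10)-13 = -23

-23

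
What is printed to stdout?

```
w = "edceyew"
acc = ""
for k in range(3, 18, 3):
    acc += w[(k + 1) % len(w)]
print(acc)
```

yeewc

k=3: add w[4]='y' → 'y'
k=6: add w[0]='e' → 'ye'
k=9: add w[3]='e' → 'yee'
k=12: add w[6]='w' → 'yeew'
k=15: add w[2]='c' → 'yeewc'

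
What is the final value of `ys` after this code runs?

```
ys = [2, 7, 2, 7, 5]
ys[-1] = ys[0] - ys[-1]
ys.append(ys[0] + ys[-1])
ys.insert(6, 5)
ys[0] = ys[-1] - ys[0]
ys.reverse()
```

ys[-1] = ys[0]-ys[-1] = 2-5 = -3 → [2, 7, 2, 7, -3]
append ys[0]+ys[-1] = 2+(-3) = -1 → [2, 7, 2, 7, -3, -1]
insert 5 at 6 → [2, 7, 2, 7, -3, -1, 5]
ys[0] = ys[-1]-ys[0] = 5-2 = 3 → [3, 7, 2, 7, -3, -1, 5]
reverse → [5, -1, -3, 7, 2, 7, 3]

[5, -1, -3, 7, 2, 7, 3]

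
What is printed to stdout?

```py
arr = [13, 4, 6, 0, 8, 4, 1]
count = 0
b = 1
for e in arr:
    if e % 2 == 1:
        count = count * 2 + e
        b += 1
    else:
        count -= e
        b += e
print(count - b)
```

e=13: odd, count = 0*2+13 = 13; b=2
e=4: not odd, count = 13-4 = 9; b=6
e=6: not odd, count = 9-6 = 3; b=12
e=0: not odd, count = 3-0 = 3; b=12
e=8: not odd, count = 3-8 = -5; b=20
e=4: not odd, count = (-5)-4 = -9; b=24
e=1: odd, count = (-9)*2+1 = -17; b=25
count-b = (-17)-25 = -42

-42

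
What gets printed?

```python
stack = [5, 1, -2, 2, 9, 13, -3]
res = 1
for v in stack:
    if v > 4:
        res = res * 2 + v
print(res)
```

v=5: >4, res = 1*2+5 = 7
v=1: not >4
v=-2: not >4
v=2: not >4
v=9: >4, res = 7*2+9 = 23
v=13: >4, res = 23*2+13 = 59
v=-3: not >4

59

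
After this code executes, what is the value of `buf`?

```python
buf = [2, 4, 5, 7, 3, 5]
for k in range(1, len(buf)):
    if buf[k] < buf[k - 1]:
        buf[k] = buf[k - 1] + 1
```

k=1: 4>=2, unchanged → [2, 4, 5, 7, 3, 5]
k=2: 5>=4, unchanged → [2, 4, 5, 7, 3, 5]
k=3: 7>=5, unchanged → [2, 4, 5, 7, 3, 5]
k=4: 3<7, buf[4] = 7+1 = 8 → [2, 4, 5, 7, 8, 5]
k=5: 5<8, buf[5] = 8+1 = 9 → [2, 4, 5, 7, 8, 9]

[2, 4, 5, 7, 8, 9]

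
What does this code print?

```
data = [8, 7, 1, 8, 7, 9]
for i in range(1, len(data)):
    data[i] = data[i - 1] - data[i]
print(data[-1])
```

-24

i=1: data[1] = 8-7 = 1 → [8, 1, 1, 8, 7, 9]
i=2: data[2] = 1-1 = 0 → [8, 1, 0, 8, 7, 9]
i=3: data[3] = 0-8 = -8 → [8, 1, 0, -8, 7, 9]
i=4: data[4] = (-8)-7 = -15 → [8, 1, 0, -8, -15, 9]
i=5: data[5] = (-15)-9 = -24 → [8, 1, 0, -8, -15, -24]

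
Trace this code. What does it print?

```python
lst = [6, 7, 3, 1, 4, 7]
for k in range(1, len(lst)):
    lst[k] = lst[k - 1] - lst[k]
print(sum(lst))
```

k=1: lst[1] = 6-7 = -1 → [6, -1, 3, 1, 4, 7]
k=2: lst[2] = (-1)-3 = -4 → [6, -1, -4, 1, 4, 7]
k=3: lst[3] = (-4)-1 = -5 → [6, -1, -4, -5, 4, 7]
k=4: lst[4] = (-5)-4 = -9 → [6, -1, -4, -5, -9, 7]
k=5: lst[5] = (-9)-7 = -16 → [6, -1, -4, -5, -9, -16]
sum = -29

-29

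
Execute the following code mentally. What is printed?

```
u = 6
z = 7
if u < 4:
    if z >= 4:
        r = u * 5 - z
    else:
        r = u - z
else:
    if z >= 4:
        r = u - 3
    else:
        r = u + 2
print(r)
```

u=6, z=7
u < 4 is False; z >= 4 is True
→ r = u - 3 = 3

3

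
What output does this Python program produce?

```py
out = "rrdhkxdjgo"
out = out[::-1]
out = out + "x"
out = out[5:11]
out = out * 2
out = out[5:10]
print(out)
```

xkhdr

reverse → 'ogjdxkhdrr'
+ 'x' → 'ogjdxkhdrrx'
slice [5:11] → 'khdrrx'
repeat ×2 → 'khdrrxkhdrrx'
slice [5:10] → 'xkhdr'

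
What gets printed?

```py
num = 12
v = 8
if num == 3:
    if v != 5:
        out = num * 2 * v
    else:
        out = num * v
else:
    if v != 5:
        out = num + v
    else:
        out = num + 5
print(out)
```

20

num=12, v=8
num == 3 is False; v != 5 is True
→ out = num + v = 20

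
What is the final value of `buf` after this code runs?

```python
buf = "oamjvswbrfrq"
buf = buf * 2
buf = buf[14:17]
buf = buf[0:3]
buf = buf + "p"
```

repeat ×2 → 'oamjvswbrfrqoamjvswbrfrq'
slice [14:17] → 'mjv'
slice [0:3] → 'mjv'
+ 'p' → 'mjvp'

'mjvp'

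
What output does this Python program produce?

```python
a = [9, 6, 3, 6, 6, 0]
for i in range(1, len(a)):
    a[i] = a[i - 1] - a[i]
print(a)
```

[9, 3, 0, -6, -12, -12]

i=1: a[1] = 9-6 = 3 → [9, 3, 3, 6, 6, 0]
i=2: a[2] = 3-3 = 0 → [9, 3, 0, 6, 6, 0]
i=3: a[3] = 0-6 = -6 → [9, 3, 0, -6, 6, 0]
i=4: a[4] = (-6)-6 = -12 → [9, 3, 0, -6, -12, 0]
i=5: a[5] = (-12)-0 = -12 → [9, 3, 0, -6, -12, -12]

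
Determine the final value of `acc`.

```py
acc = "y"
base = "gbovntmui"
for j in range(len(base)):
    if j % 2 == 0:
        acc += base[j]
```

'ygonmi'

j=0: add 'g' → 'yg'
j=1: skip
j=2: add 'o' → 'ygo'
j=3: skip
j=4: add 'n' → 'ygon'
j=5: skip
j=6: add 'm' → 'ygonm'
j=7: skip
j=8: add 'i' → 'ygonmi'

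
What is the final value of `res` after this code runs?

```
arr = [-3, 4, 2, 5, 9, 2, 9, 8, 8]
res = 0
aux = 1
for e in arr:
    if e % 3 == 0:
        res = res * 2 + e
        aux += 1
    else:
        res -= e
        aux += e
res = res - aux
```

e=-3: %3==0, res = 0*2+(-3) = -3; aux=2
e=4: not %3==0, res = (-3)-4 = -7; aux=6
e=2: not %3==0, res = (-7)-2 = -9; aux=8
e=5: not %3==0, res = (-9)-5 = -14; aux=13
e=9: %3==0, res = (-14)*2+9 = -19; aux=14
e=2: not %3==0, res = (-19)-2 = -21; aux=16
e=9: %3==0, res = (-21)*2+9 = -33; aux=17
e=8: not %3==0, res = (-33)-8 = -41; aux=25
e=8: not %3==0, res = (-41)-8 = -49; aux=33
res-aux = (-49)-33 = -82

-82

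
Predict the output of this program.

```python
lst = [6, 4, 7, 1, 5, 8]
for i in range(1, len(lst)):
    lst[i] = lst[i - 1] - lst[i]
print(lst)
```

i=1: lst[1] = 6-4 = 2 → [6, 2, 7, 1, 5, 8]
i=2: lst[2] = 2-7 = -5 → [6, 2, -5, 1, 5, 8]
i=3: lst[3] = (-5)-1 = -6 → [6, 2, -5, -6, 5, 8]
i=4: lst[4] = (-6)-5 = -11 → [6, 2, -5, -6, -11, 8]
i=5: lst[5] = (-11)-8 = -19 → [6, 2, -5, -6, -11, -19]

[6, 2, -5, -6, -11, -19]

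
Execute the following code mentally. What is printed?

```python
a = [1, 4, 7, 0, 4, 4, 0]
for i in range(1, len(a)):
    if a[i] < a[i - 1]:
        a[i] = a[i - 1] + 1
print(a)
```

i=1: 4>=1, unchanged → [1, 4, 7, 0, 4, 4, 0]
i=2: 7>=4, unchanged → [1, 4, 7, 0, 4, 4, 0]
i=3: 0<7, a[3] = 7+1 = 8 → [1, 4, 7, 8, 4, 4, 0]
i=4: 4<8, a[4] = 8+1 = 9 → [1, 4, 7, 8, 9, 4, 0]
i=5: 4<9, a[5] = 9+1 = 10 → [1, 4, 7, 8, 9, 10, 0]
i=6: 0<10, a[6] = 10+1 = 11 → [1, 4, 7, 8, 9, 10, 11]

[1, 4, 7, 8, 9, 10, 11]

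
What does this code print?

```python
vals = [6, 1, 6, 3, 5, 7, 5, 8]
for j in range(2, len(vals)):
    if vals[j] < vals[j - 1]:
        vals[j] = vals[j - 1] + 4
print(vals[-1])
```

j=2: 6>=1, unchanged → [6, 1, 6, 3, 5, 7, 5, 8]
j=3: 3<6, vals[3] = 6+4 = 10 → [6, 1, 6, 10, 5, 7, 5, 8]
j=4: 5<10, vals[4] = 10+4 = 14 → [6, 1, 6, 10, 14, 7, 5, 8]
j=5: 7<14, vals[5] = 14+4 = 18 → [6, 1, 6, 10, 14, 18, 5, 8]
j=6: 5<18, vals[6] = 18+4 = 22 → [6, 1, 6, 10, 14, 18, 22, 8]
j=7: 8<22, vals[7] = 22+4 = 26 → [6, 1, 6, 10, 14, 18, 22, 26]

26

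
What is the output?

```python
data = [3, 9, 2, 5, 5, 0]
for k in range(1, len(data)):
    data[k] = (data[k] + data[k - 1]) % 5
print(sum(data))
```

21

k=1: data[1] = (9+3)%5 = 2 → [3, 2, 2, 5, 5, 0]
k=2: data[2] = (2+2)%5 = 4 → [3, 2, 4, 5, 5, 0]
k=3: data[3] = (5+4)%5 = 4 → [3, 2, 4, 4, 5, 0]
k=4: data[4] = (5+4)%5 = 4 → [3, 2, 4, 4, 4, 0]
k=5: data[5] = (0+4)%5 = 4 → [3, 2, 4, 4, 4, 4]
sum = 21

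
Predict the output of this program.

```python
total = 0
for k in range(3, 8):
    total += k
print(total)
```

25

k=3: total = 0+3 = 3
k=4: total = 3+4 = 7
k=5: total = 7+5 = 12
k=6: total = 12+6 = 18
k=7: total = 18+7 = 25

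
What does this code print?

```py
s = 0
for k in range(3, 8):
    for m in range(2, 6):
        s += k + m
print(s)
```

k=3,m=2: s = 0+5 = 5
k=3,m=3: s = 5+6 = 11
k=3,m=4: s = 11+7 = 18
k=3,m=5: s = 18+8 = 26
k=4,m=2: s = 26+6 = 32
k=4,m=3: s = 32+7 = 39
k=4,m=4: s = 39+8 = 47
k=4,m=5: s = 47+9 = 56
k=5,m=2: s = 56+7 = 63
k=5,m=3: s = 63+8 = 71
k=5,m=4: s = 71+9 = 80
k=5,m=5: s = 80+10 = 90
k=6,m=2: s = 90+8 = 98
k=6,m=3: s = 98+9 = 107
k=6,m=4: s = 107+10 = 117
k=6,m=5: s = 117+11 = 128
k=7,m=2: s = 128+9 = 137
k=7,m=3: s = 137+10 = 147
k=7,m=4: s = 147+11 = 158
k=7,m=5: s = 158+12 = 170

170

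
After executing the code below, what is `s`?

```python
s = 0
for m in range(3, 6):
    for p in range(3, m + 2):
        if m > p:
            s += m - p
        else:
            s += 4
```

28

m=3,p=3: not 3>3, s = 0+4 = 4
m=3,p=4: not 3>4, s = 4+4 = 8
m=4,p=3: 4>3, s = 8+1 = 9
m=4,p=4: not 4>4, s = 9+4 = 13
m=4,p=5: not 4>5, s = 13+4 = 17
m=5,p=3: 5>3, s = 17+2 = 19
m=5,p=4: 5>4, s = 19+1 = 20
m=5,p=5: not 5>5, s = 20+4 = 24
m=5,p=6: not 5>6, s = 24+4 = 28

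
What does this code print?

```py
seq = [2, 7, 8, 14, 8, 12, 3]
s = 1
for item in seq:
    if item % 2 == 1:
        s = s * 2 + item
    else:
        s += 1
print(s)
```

item=2: not odd, s = 1+1 = 2
item=7: odd, s = 2*2+7 = 11
item=8: not odd, s = 11+1 = 12
item=14: not odd, s = 12+1 = 13
item=8: not odd, s = 13+1 = 14
item=12: not odd, s = 14+1 = 15
item=3: odd, s = 15*2+3 = 33

33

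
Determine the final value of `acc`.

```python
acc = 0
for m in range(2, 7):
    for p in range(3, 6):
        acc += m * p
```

240

m=2,p=3: acc = 0+6 = 6
m=2,p=4: acc = 6+8 = 14
m=2,p=5: acc = 14+10 = 24
m=3,p=3: acc = 24+9 = 33
m=3,p=4: acc = 33+12 = 45
m=3,p=5: acc = 45+15 = 60
m=4,p=3: acc = 60+12 = 72
m=4,p=4: acc = 72+16 = 88
m=4,p=5: acc = 88+20 = 108
m=5,p=3: acc = 108+15 = 123
m=5,p=4: acc = 123+20 = 143
m=5,p=5: acc = 143+25 = 168
m=6,p=3: acc = 168+18 = 186
m=6,p=4: acc = 186+24 = 210
m=6,p=5: acc = 210+30 = 240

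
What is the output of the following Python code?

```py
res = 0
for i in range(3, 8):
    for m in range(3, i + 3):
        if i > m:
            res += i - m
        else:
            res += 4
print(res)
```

i=3,m=3: not 3>3, res = 0+4 = 4
i=3,m=4: not 3>4, res = 4+4 = 8
i=3,m=5: not 3>5, res = 8+4 = 12
i=4,m=3: 4>3, res = 12+1 = 13
i=4,m=4: not 4>4, res = 13+4 = 17
i=4,m=5: not 4>5, res = 17+4 = 21
i=4,m=6: not 4>6, res = 21+4 = 25
i=5,m=3: 5>3, res = 25+2 = 27
i=5,m=4: 5>4, res = 27+1 = 28
i=5,m=5: not 5>5, res = 28+4 = 32
i=5,m=6: not 5>6, res = 32+4 = 36
i=5,m=7: not 5>7, res = 36+4 = 40
i=6,m=3: 6>3, res = 40+3 = 43
i=6,m=4: 6>4, res = 43+2 = 45
i=6,m=5: 6>5, res = 45+1 = 46
i=6,m=6: not 6>6, res = 46+4 = 50
i=6,m=7: not 6>7, res = 50+4 = 54
i=6,m=8: not 6>8, res = 54+4 = 58
i=7,m=3: 7>3, res = 58+4 = 62
i=7,m=4: 7>4, res = 62+3 = 65
i=7,m=5: 7>5, res = 65+2 = 67
i=7,m=6: 7>6, res = 67+1 = 68
i=7,m=7: not 7>7, res = 68+4 = 72
i=7,m=8: not 7>8, res = 72+4 = 76
i=7,m=9: not 7>9, res = 76+4 = 80

80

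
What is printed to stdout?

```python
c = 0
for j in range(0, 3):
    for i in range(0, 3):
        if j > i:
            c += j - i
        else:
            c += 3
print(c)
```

j=0,i=0: not 0>0, c = 0+3 = 3
j=0,i=1: not 0>1, c = 3+3 = 6
j=0,i=2: not 0>2, c = 6+3 = 9
j=1,i=0: 1>0, c = 9+1 = 10
j=1,i=1: not 1>1, c = 10+3 = 13
j=1,i=2: not 1>2, c = 13+3 = 16
j=2,i=0: 2>0, c = 16+2 = 18
j=2,i=1: 2>1, c = 18+1 = 19
j=2,i=2: not 2>2, c = 19+3 = 22

22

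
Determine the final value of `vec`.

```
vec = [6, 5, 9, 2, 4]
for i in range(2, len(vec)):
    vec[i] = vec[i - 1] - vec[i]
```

[6, 5, -4, -6, -10]

i=2: vec[2] = 5-9 = -4 → [6, 5, -4, 2, 4]
i=3: vec[3] = (-4)-2 = -6 → [6, 5, -4, -6, 4]
i=4: vec[4] = (-6)-4 = -10 → [6, 5, -4, -6, -10]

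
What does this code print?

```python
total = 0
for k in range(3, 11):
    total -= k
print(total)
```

k=3: total = 0-3 = -3
k=4: total = (-3)-4 = -7
k=5: total = (-7)-5 = -12
k=6: total = (-12)-6 = -18
k=7: total = (-18)-7 = -25
k=8: total = (-25)-8 = -33
k=9: total = (-33)-9 = -42
k=10: total = (-42)-10 = -52

-52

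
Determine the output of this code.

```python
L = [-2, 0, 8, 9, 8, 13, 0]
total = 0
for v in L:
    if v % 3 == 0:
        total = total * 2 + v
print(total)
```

18

v=-2: not %3==0
v=0: %3==0, total = 0*2+0 = 0
v=8: not %3==0
v=9: %3==0, total = 0*2+9 = 9
v=8: not %3==0
v=13: not %3==0
v=0: %3==0, total = 9*2+0 = 18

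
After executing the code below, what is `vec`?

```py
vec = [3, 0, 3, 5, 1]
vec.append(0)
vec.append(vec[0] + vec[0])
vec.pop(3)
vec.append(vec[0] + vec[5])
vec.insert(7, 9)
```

append 0 → [3, 0, 3, 5, 1, 0]
append vec[0]+vec[0] = 3+3 = 6 → [3, 0, 3, 5, 1, 0, 6]
pop(3) removes 5 → [3, 0, 3, 1, 0, 6]
append vec[0]+vec[5] = 3+6 = 9 → [3, 0, 3, 1, 0, 6, 9]
insert 9 at 7 → [3, 0, 3, 1, 0, 6, 9, 9]

[3, 0, 3, 1, 0, 6, 9, 9]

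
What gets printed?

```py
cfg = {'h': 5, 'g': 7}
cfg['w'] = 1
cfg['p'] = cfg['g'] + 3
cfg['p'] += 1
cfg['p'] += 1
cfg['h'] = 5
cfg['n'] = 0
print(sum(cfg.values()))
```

cfg['w'] = 1 → {'h': 5, 'g': 7, 'w': 1}
cfg['p'] = cfg['g']+3 = 10 → {'h': 5, 'g': 7, 'w': 1, 'p': 10}
cfg['p'] = 10+1 = 11 → {'h': 5, 'g': 7, 'w': 1, 'p': 11}
cfg['p'] = 11+1 = 12 → {'h': 5, 'g': 7, 'w': 1, 'p': 12}
cfg['h'] = 5 → {'h': 5, 'g': 7, 'w': 1, 'p': 12}
cfg['n'] = 0 → {'h': 5, 'g': 7, 'w': 1, 'p': 12, 'n': 0}
sum of values = 25

25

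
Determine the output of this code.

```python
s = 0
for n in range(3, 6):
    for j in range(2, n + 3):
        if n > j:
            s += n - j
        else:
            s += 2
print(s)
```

28

n=3,j=2: 3>2, s = 0+1 = 1
n=3,j=3: not 3>3, s = 1+2 = 3
n=3,j=4: not 3>4, s = 3+2 = 5
n=3,j=5: not 3>5, s = 5+2 = 7
n=4,j=2: 4>2, s = 7+2 = 9
n=4,j=3: 4>3, s = 9+1 = 10
n=4,j=4: not 4>4, s = 10+2 = 12
n=4,j=5: not 4>5, s = 12+2 = 14
n=4,j=6: not 4>6, s = 14+2 = 16
n=5,j=2: 5>2, s = 16+3 = 19
n=5,j=3: 5>3, s = 19+2 = 21
n=5,j=4: 5>4, s = 21+1 = 22
n=5,j=5: not 5>5, s = 22+2 = 24
n=5,j=6: not 5>6, s = 24+2 = 26
n=5,j=7: not 5>7, s = 26+2 = 28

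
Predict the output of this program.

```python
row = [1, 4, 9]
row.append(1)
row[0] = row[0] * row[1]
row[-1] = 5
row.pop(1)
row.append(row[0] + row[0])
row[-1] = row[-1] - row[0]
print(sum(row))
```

22

append 1 → [1, 4, 9, 1]
row[0] = row[0]*row[1] = 1*4 = 4 → [4, 4, 9, 1]
row[-1] = 5 → [4, 4, 9, 5]
pop(1) removes 4 → [4, 9, 5]
append row[0]+row[0] = 4+4 = 8 → [4, 9, 5, 8]
row[-1] = row[-1]-row[0] = 8-4 = 4 → [4, 9, 5, 4]
sum = 22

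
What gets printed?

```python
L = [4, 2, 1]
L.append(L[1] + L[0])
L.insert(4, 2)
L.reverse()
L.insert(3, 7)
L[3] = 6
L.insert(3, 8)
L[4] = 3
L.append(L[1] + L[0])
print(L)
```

[2, 6, 1, 8, 3, 2, 4, 8]

append L[1]+L[0] = 2+4 = 6 → [4, 2, 1, 6]
insert 2 at 4 → [4, 2, 1, 6, 2]
reverse → [2, 6, 1, 2, 4]
insert 7 at 3 → [2, 6, 1, 7, 2, 4]
L[3] = 6 → [2, 6, 1, 6, 2, 4]
insert 8 at 3 → [2, 6, 1, 8, 6, 2, 4]
L[4] = 3 → [2, 6, 1, 8, 3, 2, 4]
append L[1]+L[0] = 6+2 = 8 → [2, 6, 1, 8, 3, 2, 4, 8]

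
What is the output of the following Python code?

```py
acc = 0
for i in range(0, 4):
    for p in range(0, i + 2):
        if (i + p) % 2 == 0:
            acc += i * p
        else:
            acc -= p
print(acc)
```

4

i=0,p=0: even sum, acc = 0+0 = 0
i=0,p=1: odd sum, acc = 0-1 = -1
i=1,p=0: odd sum, acc = (-1)-0 = -1
i=1,p=1: even sum, acc = (-1)+1 = 0
i=1,p=2: odd sum, acc = 0-2 = -2
i=2,p=0: even sum, acc = (-2)+0 = -2
i=2,p=1: odd sum, acc = (-2)-1 = -3
i=2,p=2: even sum, acc = (-3)+4 = 1
i=2,p=3: odd sum, acc = 1-3 = -2
i=3,p=0: odd sum, acc = (-2)-0 = -2
i=3,p=1: even sum, acc = (-2)+3 = 1
i=3,p=2: odd sum, acc = 1-2 = -1
i=3,p=3: even sum, acc = (-1)+9 = 8
i=3,p=4: odd sum, acc = 8-4 = 4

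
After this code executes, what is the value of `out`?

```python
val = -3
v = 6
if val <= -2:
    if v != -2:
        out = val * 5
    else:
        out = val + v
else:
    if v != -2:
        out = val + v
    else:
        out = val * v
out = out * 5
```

-75

val=-3, v=6
val <= -2 is True; v != -2 is True
→ out = val * 5 = -15
out = (-15)*5 = -75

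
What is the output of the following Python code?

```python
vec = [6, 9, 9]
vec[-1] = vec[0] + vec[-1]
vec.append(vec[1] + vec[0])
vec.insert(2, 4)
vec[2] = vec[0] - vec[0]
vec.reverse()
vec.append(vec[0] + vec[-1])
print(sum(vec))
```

vec[-1] = vec[0]+vec[-1] = 6+9 = 15 → [6, 9, 15]
append vec[1]+vec[0] = 9+6 = 15 → [6, 9, 15, 15]
insert 4 at 2 → [6, 9, 4, 15, 15]
vec[2] = vec[0]-vec[0] = 6-6 = 0 → [6, 9, 0, 15, 15]
reverse → [15, 15, 0, 9, 6]
append vec[0]+vec[-1] = 15+6 = 21 → [15, 15, 0, 9, 6, 21]
sum = 66

66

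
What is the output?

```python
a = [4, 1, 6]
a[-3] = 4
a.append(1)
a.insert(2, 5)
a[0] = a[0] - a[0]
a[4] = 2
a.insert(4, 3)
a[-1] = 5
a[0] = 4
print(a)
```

a[-3] = 4 → [4, 1, 6]
append 1 → [4, 1, 6, 1]
insert 5 at 2 → [4, 1, 5, 6, 1]
a[0] = a[0]-a[0] = 4-4 = 0 → [0, 1, 5, 6, 1]
a[4] = 2 → [0, 1, 5, 6, 2]
insert 3 at 4 → [0, 1, 5, 6, 3, 2]
a[-1] = 5 → [0, 1, 5, 6, 3, 5]
a[0] = 4 → [4, 1, 5, 6, 3, 5]

[4, 1, 5, 6, 3, 5]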